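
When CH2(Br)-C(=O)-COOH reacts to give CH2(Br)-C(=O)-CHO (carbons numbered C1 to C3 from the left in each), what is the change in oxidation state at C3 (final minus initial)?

Before: C3 has 1 bond to C, 3 bonds to O → oxidation state +3.
After: C3 has 1 bond to C, 1 bond to H, 2 bonds to O → oxidation state +1.
Δ = +1 − (+3) = -2, so this is a reduction at C3.

-2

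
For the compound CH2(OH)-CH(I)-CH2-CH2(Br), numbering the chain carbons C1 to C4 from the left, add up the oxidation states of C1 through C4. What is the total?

Count +1 for every bond to an atom more electronegative than carbon and −1 for every bond to one less electronegative; C–C bonds are 0. Tallying each carbon:
C1: 1C, 2H, 1O → 0 − 2 + 1 = -1
C2: 2C, 1H, 1I → 0 − 1 + 1 = 0
C3: 2C, 2H → 0 − 2 = -2
C4: 1C, 2H, 1Br → 0 − 2 + 1 = -1
Sum = -1 + 0 − 2 − 1 = -4.

-4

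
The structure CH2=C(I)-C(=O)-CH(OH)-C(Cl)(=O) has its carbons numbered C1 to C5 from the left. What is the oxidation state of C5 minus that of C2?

C5: 1C, 2O, 1Cl → 0 + 2 + 1 = +3
C2: 3C, 1I → 0 + 1 = +1
Difference: +3 − (+1) = +2.

+2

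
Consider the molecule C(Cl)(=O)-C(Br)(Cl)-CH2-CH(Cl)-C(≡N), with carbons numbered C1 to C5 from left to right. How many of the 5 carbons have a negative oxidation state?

1

Assign +1 per bond to O/N/halogen, −1 per bond to H or an electropositive element, and 0 per bond to carbon. Tallying each carbon:
C1: 1C, 2O, 1Cl → 0 + 2 + 1 = +3
C2: 2C, 1Cl, 1Br → 0 + 1 + 1 = +2
C3: 2C, 2H → 0 − 2 = -2
C4: 2C, 1H, 1Cl → 0 − 1 + 1 = 0
C5: 1C, 3N → 0 + 3 = +3
1 carbon (C3) meets the condition.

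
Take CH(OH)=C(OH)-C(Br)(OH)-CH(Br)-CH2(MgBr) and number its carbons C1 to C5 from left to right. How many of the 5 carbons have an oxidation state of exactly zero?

2

Each bond to a more electronegative atom (O, N, halogen) counts +1, each bond to a less electronegative atom (H, metal, B, Si) counts −1, and each C–C bond counts 0. Tallying each carbon:
C1: 2C, 1H, 1O → 0 − 1 + 1 = 0
C2: 3C, 1O → 0 + 1 = +1
C3: 2C, 1O, 1Br → 0 + 1 + 1 = +2
C4: 2C, 1H, 1Br → 0 − 1 + 1 = 0
C5: 1C, 2H, 1Mg → 0 − 2 − 1 = -3
2 carbons (C1, C4) meet the condition.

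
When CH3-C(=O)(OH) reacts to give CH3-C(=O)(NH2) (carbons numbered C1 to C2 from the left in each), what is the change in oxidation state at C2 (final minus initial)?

Before: C2 has 1 bond to C, 3 bonds to O → oxidation state +3.
After: C2 has 1 bond to C, 2 bonds to O, 1 bond to N → oxidation state +3.
Δ = +3 − (+3) = 0, so no net redox change at C2.

0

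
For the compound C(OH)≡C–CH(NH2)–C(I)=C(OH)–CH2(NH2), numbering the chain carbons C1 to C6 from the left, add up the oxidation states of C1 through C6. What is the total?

+2

Tallying each carbon's bonds:
C1: 3C, 1O → 0 + 1 = +1
C2: 4C → 0 = 0
C3: 2C, 1H, 1N → 0 − 1 + 1 = 0
C4: 3C, 1I → 0 + 1 = +1
C5: 3C, 1O → 0 + 1 = +1
C6: 1C, 2H, 1N → 0 − 2 + 1 = -1
Sum = +1 + 0 + 0 + 1 + 1 − 1 = +2.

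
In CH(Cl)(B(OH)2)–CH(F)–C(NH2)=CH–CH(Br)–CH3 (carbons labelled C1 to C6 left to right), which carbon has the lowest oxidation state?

C6

Tallying each carbon's bonds:
C1: 1C, 1H, 1Cl, 1B → 0 − 1 + 1 − 1 = -1
C2: 2C, 1H, 1F → 0 − 1 + 1 = 0
C3: 3C, 1N → 0 + 1 = +1
C4: 3C, 1H → 0 − 1 = -1
C5: 2C, 1H, 1Br → 0 − 1 + 1 = 0
C6: 1C, 3H → 0 − 3 = -3
The most reduced carbon is C6 at -3.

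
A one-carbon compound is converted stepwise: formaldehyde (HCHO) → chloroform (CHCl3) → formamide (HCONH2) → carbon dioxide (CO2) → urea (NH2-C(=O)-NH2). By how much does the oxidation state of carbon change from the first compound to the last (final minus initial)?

Carbon oxidation states along the series — formaldehyde: 0, chloroform: +2, formamide: +2, carbon dioxide: +4, urea: +4.
Net change = +4 − (0) = +4.

+4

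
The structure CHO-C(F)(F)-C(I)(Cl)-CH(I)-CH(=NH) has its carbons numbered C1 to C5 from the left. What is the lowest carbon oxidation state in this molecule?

Bonds to more-electronegative neighbours contribute +1 each, bonds to H or metals contribute −1 each, and C–C bonds contribute 0. Tallying each carbon:
C1: 1C, 1H, 2O → 0 − 1 + 2 = +1
C2: 2C, 2F → 0 + 2 = +2
C3: 2C, 1Cl, 1I → 0 + 1 + 1 = +2
C4: 2C, 1H, 1I → 0 − 1 + 1 = 0
C5: 1C, 1H, 2N → 0 − 1 + 2 = +1
The lowest value is 0.

0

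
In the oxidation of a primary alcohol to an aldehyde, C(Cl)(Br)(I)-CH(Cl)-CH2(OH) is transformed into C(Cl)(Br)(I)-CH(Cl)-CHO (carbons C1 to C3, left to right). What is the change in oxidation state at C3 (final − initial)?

Before: C3 has 1 bond to C, 2 bonds to H, 1 bond to O → oxidation state -1.
After: C3 has 1 bond to C, 1 bond to H, 2 bonds to O → oxidation state +1.
Δ = +1 − (-1) = +2, so this is an oxidation at C3.

+2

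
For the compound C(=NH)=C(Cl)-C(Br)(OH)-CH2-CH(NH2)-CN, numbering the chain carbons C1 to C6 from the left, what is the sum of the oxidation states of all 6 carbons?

+6

Assign +1 per bond to O/N/halogen, −1 per bond to H or an electropositive element, and 0 per bond to carbon. Tallying each carbon:
C1: 2C, 2N → 0 + 2 = +2
C2: 3C, 1Cl → 0 + 1 = +1
C3: 2C, 1O, 1Br → 0 + 1 + 1 = +2
C4: 2C, 2H → 0 − 2 = -2
C5: 2C, 1H, 1N → 0 − 1 + 1 = 0
C6: 1C, 3N → 0 + 3 = +3
Sum = +2 + 1 + 2 − 2 + 0 + 3 = +6.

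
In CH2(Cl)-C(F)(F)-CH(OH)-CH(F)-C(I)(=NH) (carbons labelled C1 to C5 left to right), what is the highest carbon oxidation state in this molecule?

+3

Assign +1 per bond to O/N/halogen, −1 per bond to H or an electropositive element, and 0 per bond to carbon. Tallying each carbon:
C1: 1C, 2H, 1Cl → 0 − 2 + 1 = -1
C2: 2C, 2F → 0 + 2 = +2
C3: 2C, 1H, 1O → 0 − 1 + 1 = 0
C4: 2C, 1H, 1F → 0 − 1 + 1 = 0
C5: 1C, 2N, 1I → 0 + 2 + 1 = +3
The highest value is +3.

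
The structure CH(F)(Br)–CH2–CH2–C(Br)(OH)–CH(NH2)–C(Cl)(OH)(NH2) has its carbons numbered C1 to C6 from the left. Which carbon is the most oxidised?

Tallying each carbon's bonds:
C1: 1C, 1H, 1F, 1Br → 0 − 1 + 1 + 1 = +1
C2: 2C, 2H → 0 − 2 = -2
C3: 2C, 2H → 0 − 2 = -2
C4: 2C, 1O, 1Br → 0 + 1 + 1 = +2
C5: 2C, 1H, 1N → 0 − 1 + 1 = 0
C6: 1C, 1O, 1N, 1Cl → 0 + 1 + 1 + 1 = +3
The most oxidised carbon is C6 at +3.

C6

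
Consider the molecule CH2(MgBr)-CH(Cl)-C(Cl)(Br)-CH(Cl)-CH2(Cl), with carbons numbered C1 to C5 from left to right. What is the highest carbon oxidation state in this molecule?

Bonds to more-electronegative neighbours contribute +1 each, bonds to H or metals contribute −1 each, and C–C bonds contribute 0. Tallying each carbon:
C1: 1C, 2H, 1Mg → 0 − 2 − 1 = -3
C2: 2C, 1H, 1Cl → 0 − 1 + 1 = 0
C3: 2C, 1Cl, 1Br → 0 + 1 + 1 = +2
C4: 2C, 1H, 1Cl → 0 − 1 + 1 = 0
C5: 1C, 2H, 1Cl → 0 − 2 + 1 = -1
The highest value is +2.

+2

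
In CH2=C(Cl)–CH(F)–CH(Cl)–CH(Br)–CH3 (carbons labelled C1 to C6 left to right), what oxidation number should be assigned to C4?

0

Each bond to a more electronegative atom (O, N, halogen) counts +1, each bond to a less electronegative atom (H, metal, B, Si) counts −1, and each C–C bond counts 0.
C4 has one bond to C (0), one bond to C (0), one bond to Cl (+1), one bond to H (-1).
Oxidation state = 0 + 0 + 1 − 1 = 0.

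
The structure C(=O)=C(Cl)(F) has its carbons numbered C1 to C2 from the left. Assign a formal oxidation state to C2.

C2 has a double bond to C (2×0 = 0), one bond to Cl (+1), one bond to F (+1).
Oxidation state = 0 + 1 + 1 = +2.

+2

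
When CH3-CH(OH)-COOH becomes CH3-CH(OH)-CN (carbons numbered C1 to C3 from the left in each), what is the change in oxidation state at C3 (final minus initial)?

Before: C3 has 1 bond to C, 3 bonds to O → oxidation state +3.
After: C3 has 1 bond to C, 3 bonds to N → oxidation state +3.
Δ = +3 − (+3) = 0, so no net redox change at C3.

0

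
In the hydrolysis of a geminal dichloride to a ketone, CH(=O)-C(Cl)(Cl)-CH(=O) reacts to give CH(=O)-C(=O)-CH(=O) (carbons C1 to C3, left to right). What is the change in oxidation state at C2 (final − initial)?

0

Before: C2 has 2 bonds to C, 2 bonds to Cl → oxidation state +2.
After: C2 has 2 bonds to C, 2 bonds to O → oxidation state +2.
Δ = +2 − (+2) = 0, so no net redox change at C2.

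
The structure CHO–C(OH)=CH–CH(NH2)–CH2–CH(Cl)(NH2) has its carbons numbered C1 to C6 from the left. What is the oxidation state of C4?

C4 has one bond to C (0), one bond to C (0), one bond to N (+1), one bond to H (-1).
Oxidation state = 0 + 0 + 1 − 1 = 0.

0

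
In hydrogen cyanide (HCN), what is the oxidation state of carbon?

Count +1 for every bond to an atom more electronegative than carbon and −1 for every bond to one less electronegative; C–C bonds are 0.
The carbon has one bond to H (-1), a triple bond to N (3×+1 = +3).
Oxidation state = -1 + 3 = +2.

+2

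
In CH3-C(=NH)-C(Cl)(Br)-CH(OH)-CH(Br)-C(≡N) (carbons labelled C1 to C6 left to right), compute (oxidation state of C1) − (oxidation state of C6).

-6

C1: 1C, 3H → 0 − 3 = -3
C6: 1C, 3N → 0 + 3 = +3
Difference: -3 − (+3) = -6.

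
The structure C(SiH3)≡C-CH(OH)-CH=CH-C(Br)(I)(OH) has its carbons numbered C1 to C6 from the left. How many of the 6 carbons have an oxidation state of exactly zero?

2

Count +1 for every bond to an atom more electronegative than carbon and −1 for every bond to one less electronegative; C–C bonds are 0. Tallying each carbon:
C1: 3C, 1Si → 0 − 1 = -1
C2: 4C → 0 = 0
C3: 2C, 1H, 1O → 0 − 1 + 1 = 0
C4: 3C, 1H → 0 − 1 = -1
C5: 3C, 1H → 0 − 1 = -1
C6: 1C, 1O, 1Br, 1I → 0 + 1 + 1 + 1 = +3
2 carbons (C2, C3) meet the condition.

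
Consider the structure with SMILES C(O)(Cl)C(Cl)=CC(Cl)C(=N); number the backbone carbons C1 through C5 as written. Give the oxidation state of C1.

C1 has one bond to C (0), one bond to H (-1), one bond to O (+1), one bond to Cl (+1).
Oxidation state = 0 − 1 + 1 + 1 = +1.

+1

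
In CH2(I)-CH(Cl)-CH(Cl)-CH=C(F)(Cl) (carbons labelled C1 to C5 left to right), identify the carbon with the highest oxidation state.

Tallying each carbon's bonds:
C1: 1C, 2H, 1I → 0 − 2 + 1 = -1
C2: 2C, 1H, 1Cl → 0 − 1 + 1 = 0
C3: 2C, 1H, 1Cl → 0 − 1 + 1 = 0
C4: 3C, 1H → 0 − 1 = -1
C5: 2C, 1F, 1Cl → 0 + 1 + 1 = +2
The most oxidised carbon is C5 at +2.

C5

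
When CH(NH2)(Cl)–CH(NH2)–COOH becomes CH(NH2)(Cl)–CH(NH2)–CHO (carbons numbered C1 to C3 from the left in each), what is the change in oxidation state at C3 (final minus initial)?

-2

Before: C3 has 1 bond to C, 3 bonds to O → oxidation state +3.
After: C3 has 1 bond to C, 1 bond to H, 2 bonds to O → oxidation state +1.
Δ = +1 − (+3) = -2, so this is a reduction at C3.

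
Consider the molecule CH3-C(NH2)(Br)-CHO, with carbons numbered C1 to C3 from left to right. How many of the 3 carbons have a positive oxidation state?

Count +1 for every bond to an atom more electronegative than carbon and −1 for every bond to one less electronegative; C–C bonds are 0. Tallying each carbon:
C1: 1C, 3H → 0 − 3 = -3
C2: 2C, 1N, 1Br → 0 + 1 + 1 = +2
C3: 1C, 1H, 2O → 0 − 1 + 2 = +1
2 carbons (C2, C3) meet the condition.

2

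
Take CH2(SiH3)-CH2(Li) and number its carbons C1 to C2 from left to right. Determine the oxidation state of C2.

-3

C2 has one bond to C (0), one bond to Li (-1), one bond to H (-1), one bond to H (-1).
Oxidation state = 0 − 1 − 1 − 1 = -3.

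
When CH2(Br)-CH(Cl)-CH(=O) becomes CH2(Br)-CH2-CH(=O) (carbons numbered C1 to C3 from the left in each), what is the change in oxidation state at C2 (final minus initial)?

-2

Before: C2 has 2 bonds to C, 1 bond to H, 1 bond to Cl → oxidation state 0.
After: C2 has 2 bonds to C, 2 bonds to H → oxidation state -2.
Δ = -2 − (0) = -2, so this is a reduction at C2.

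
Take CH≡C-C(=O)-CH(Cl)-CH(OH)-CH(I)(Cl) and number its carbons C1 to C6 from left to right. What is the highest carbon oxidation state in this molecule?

+2

Bonds to more-electronegative neighbours contribute +1 each, bonds to H or metals contribute −1 each, and C–C bonds contribute 0. Tallying each carbon:
C1: 3C, 1H → 0 − 1 = -1
C2: 4C → 0 = 0
C3: 2C, 2O → 0 + 2 = +2
C4: 2C, 1H, 1Cl → 0 − 1 + 1 = 0
C5: 2C, 1H, 1O → 0 − 1 + 1 = 0
C6: 1C, 1H, 1Cl, 1I → 0 − 1 + 1 + 1 = +1
The highest value is +2.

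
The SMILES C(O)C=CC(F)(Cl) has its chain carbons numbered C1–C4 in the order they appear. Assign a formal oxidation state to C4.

C4 has one bond to C (0), one bond to H (-1), one bond to F (+1), one bond to Cl (+1).
Oxidation state = 0 − 1 + 1 + 1 = +1.

+1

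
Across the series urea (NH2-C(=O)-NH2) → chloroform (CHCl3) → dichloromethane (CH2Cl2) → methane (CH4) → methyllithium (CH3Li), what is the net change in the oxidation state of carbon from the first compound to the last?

Carbon oxidation states along the series — urea: +4, chloroform: +2, dichloromethane: 0, methane: -4, methyllithium: -4.
Net change = -4 − (+4) = -8.

-8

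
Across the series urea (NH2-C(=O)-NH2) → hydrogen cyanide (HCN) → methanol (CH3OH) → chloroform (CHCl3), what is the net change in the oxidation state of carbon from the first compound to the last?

Carbon oxidation states along the series — urea: +4, hydrogen cyanide: +2, methanol: -2, chloroform: +2.
Net change = +2 − (+4) = -2.

-2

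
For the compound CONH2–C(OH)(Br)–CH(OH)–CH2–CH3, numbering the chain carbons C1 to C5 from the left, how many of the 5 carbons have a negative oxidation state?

2

Bonds to more-electronegative neighbours contribute +1 each, bonds to H or metals contribute −1 each, and C–C bonds contribute 0. Tallying each carbon:
C1: 1C, 2O, 1N → 0 + 2 + 1 = +3
C2: 2C, 1O, 1Br → 0 + 1 + 1 = +2
C3: 2C, 1H, 1O → 0 − 1 + 1 = 0
C4: 2C, 2H → 0 − 2 = -2
C5: 1C, 3H → 0 − 3 = -3
2 carbons (C4, C5) meet the condition.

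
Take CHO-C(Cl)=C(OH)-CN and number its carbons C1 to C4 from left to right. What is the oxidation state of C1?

Bonds to more-electronegative neighbours contribute +1 each, bonds to H or metals contribute −1 each, and C–C bonds contribute 0.
C1 has one bond to C (0), a double bond to O (2×+1 = +2), one bond to H (-1).
Oxidation state = 0 + 2 − 1 = +1.

+1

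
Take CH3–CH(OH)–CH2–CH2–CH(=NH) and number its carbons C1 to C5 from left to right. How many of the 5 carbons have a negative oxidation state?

3

Count +1 for every bond to an atom more electronegative than carbon and −1 for every bond to one less electronegative; C–C bonds are 0. Tallying each carbon:
C1: 1C, 3H → 0 − 3 = -3
C2: 2C, 1H, 1O → 0 − 1 + 1 = 0
C3: 2C, 2H → 0 − 2 = -2
C4: 2C, 2H → 0 − 2 = -2
C5: 1C, 1H, 2N → 0 − 1 + 2 = +1
3 carbons (C1, C3, C4) meet the condition.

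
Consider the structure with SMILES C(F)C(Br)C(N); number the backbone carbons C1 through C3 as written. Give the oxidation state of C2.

0

Count +1 for every bond to an atom more electronegative than carbon and −1 for every bond to one less electronegative; C–C bonds are 0.
C2 has one bond to C (0), one bond to C (0), one bond to H (-1), one bond to Br (+1).
Oxidation state = 0 + 0 − 1 + 1 = 0.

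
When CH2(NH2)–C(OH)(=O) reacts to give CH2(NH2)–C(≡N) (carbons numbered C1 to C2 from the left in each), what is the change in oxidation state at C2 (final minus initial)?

Before: C2 has 1 bond to C, 3 bonds to O → oxidation state +3.
After: C2 has 1 bond to C, 3 bonds to N → oxidation state +3.
Δ = +3 − (+3) = 0, so no net redox change at C2.

0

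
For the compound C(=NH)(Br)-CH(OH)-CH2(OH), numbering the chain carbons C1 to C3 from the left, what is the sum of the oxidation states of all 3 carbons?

+2

Tallying each carbon's bonds:
C1: 1C, 2N, 1Br → 0 + 2 + 1 = +3
C2: 2C, 1H, 1O → 0 − 1 + 1 = 0
C3: 1C, 2H, 1O → 0 − 2 + 1 = -1
Sum = +3 + 0 − 1 = +2.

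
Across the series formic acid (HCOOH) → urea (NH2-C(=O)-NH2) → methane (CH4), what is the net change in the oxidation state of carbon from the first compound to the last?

-6

Carbon oxidation states along the series — formic acid: +2, urea: +4, methane: -4.
Net change = -4 − (+2) = -6.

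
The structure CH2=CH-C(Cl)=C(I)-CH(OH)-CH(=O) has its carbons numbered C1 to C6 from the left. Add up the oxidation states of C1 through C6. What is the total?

0

Tallying each carbon's bonds:
C1: 2C, 2H → 0 − 2 = -2
C2: 3C, 1H → 0 − 1 = -1
C3: 3C, 1Cl → 0 + 1 = +1
C4: 3C, 1I → 0 + 1 = +1
C5: 2C, 1H, 1O → 0 − 1 + 1 = 0
C6: 1C, 1H, 2O → 0 − 1 + 2 = +1
Sum = -2 − 1 + 1 + 1 + 0 + 1 = 0.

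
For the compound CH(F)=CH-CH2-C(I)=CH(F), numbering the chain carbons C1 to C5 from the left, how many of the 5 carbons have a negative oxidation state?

Assign +1 per bond to O/N/halogen, −1 per bond to H or an electropositive element, and 0 per bond to carbon. Tallying each carbon:
C1: 2C, 1H, 1F → 0 − 1 + 1 = 0
C2: 3C, 1H → 0 − 1 = -1
C3: 2C, 2H → 0 − 2 = -2
C4: 3C, 1I → 0 + 1 = +1
C5: 2C, 1H, 1F → 0 − 1 + 1 = 0
2 carbons (C2, C3) meet the condition.

2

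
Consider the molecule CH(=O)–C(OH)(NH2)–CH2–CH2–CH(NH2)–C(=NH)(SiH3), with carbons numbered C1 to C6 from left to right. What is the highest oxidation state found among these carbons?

+2

Count +1 for every bond to an atom more electronegative than carbon and −1 for every bond to one less electronegative; C–C bonds are 0. Tallying each carbon:
C1: 1C, 1H, 2O → 0 − 1 + 2 = +1
C2: 2C, 1O, 1N → 0 + 1 + 1 = +2
C3: 2C, 2H → 0 − 2 = -2
C4: 2C, 2H → 0 − 2 = -2
C5: 2C, 1H, 1N → 0 − 1 + 1 = 0
C6: 1C, 2N, 1Si → 0 + 2 − 1 = +1
The highest value is +2.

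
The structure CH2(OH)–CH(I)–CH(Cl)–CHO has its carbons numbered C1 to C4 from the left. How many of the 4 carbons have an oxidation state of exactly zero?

2

Tallying each carbon's bonds:
C1: 1C, 2H, 1O → 0 − 2 + 1 = -1
C2: 2C, 1H, 1I → 0 − 1 + 1 = 0
C3: 2C, 1H, 1Cl → 0 − 1 + 1 = 0
C4: 1C, 1H, 2O → 0 − 1 + 2 = +1
2 carbons (C2, C3) meet the condition.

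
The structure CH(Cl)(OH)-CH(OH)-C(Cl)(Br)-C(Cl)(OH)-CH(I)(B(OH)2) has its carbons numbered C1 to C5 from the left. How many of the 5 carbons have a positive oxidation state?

Tallying each carbon's bonds:
C1: 1C, 1H, 1O, 1Cl → 0 − 1 + 1 + 1 = +1
C2: 2C, 1H, 1O → 0 − 1 + 1 = 0
C3: 2C, 1Cl, 1Br → 0 + 1 + 1 = +2
C4: 2C, 1O, 1Cl → 0 + 1 + 1 = +2
C5: 1C, 1H, 1I, 1B → 0 − 1 + 1 − 1 = -1
3 carbons (C1, C3, C4) meet the condition.

3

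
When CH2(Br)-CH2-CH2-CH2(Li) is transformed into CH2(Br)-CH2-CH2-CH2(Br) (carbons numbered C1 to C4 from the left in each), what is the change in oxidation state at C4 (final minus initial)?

Before: C4 has 1 bond to C, 2 bonds to H, 1 bond to Li → oxidation state -3.
After: C4 has 1 bond to C, 2 bonds to H, 1 bond to Br → oxidation state -1.
Δ = -1 − (-3) = +2, so this is an oxidation at C4.

+2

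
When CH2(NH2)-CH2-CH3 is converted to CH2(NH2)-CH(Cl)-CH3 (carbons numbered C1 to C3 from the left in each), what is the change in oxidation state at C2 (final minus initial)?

Before: C2 has 2 bonds to C, 2 bonds to H → oxidation state -2.
After: C2 has 2 bonds to C, 1 bond to H, 1 bond to Cl → oxidation state 0.
Δ = 0 − (-2) = +2, so this is an oxidation at C2.

+2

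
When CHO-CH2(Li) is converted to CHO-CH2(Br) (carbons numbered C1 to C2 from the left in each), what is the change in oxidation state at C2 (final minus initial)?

Before: C2 has 1 bond to C, 2 bonds to H, 1 bond to Li → oxidation state -3.
After: C2 has 1 bond to C, 2 bonds to H, 1 bond to Br → oxidation state -1.
Δ = -1 − (-3) = +2, so this is an oxidation at C2.

+2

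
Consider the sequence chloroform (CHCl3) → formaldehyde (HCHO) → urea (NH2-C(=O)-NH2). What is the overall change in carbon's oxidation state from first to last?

+2

Carbon oxidation states along the series — chloroform: +2, formaldehyde: 0, urea: +4.
Net change = +4 − (+2) = +2.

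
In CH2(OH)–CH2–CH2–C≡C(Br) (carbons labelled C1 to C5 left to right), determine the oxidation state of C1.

-1

C1 has one bond to C (0), one bond to H (-1), one bond to H (-1), one bond to O (+1).
Oxidation state = 0 − 1 − 1 + 1 = -1.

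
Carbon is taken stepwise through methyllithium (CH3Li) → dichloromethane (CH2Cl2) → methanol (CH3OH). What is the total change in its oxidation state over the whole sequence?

Carbon oxidation states along the series — methyllithium: -4, dichloromethane: 0, methanol: -2.
Net change = -2 − (-4) = +2.

+2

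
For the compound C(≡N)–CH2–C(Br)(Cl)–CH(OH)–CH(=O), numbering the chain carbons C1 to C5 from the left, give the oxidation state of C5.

+1

Assign +1 per bond to O/N/halogen, −1 per bond to H or an electropositive element, and 0 per bond to carbon.
C5 has one bond to C (0), one bond to H (-1), a double bond to O (2×+1 = +2).
Oxidation state = 0 − 1 + 2 = +1.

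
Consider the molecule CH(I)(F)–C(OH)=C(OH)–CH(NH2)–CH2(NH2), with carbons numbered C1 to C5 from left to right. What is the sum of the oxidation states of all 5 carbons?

Assign +1 per bond to O/N/halogen, −1 per bond to H or an electropositive element, and 0 per bond to carbon. Tallying each carbon:
C1: 1C, 1H, 1F, 1I → 0 − 1 + 1 + 1 = +1
C2: 3C, 1O → 0 + 1 = +1
C3: 3C, 1O → 0 + 1 = +1
C4: 2C, 1H, 1N → 0 − 1 + 1 = 0
C5: 1C, 2H, 1N → 0 − 2 + 1 = -1
Sum = +1 + 1 + 1 + 0 − 1 = +2.

+2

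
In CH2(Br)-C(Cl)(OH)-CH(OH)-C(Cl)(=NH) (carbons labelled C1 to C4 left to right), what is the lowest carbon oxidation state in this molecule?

-1

Each bond to a more electronegative atom (O, N, halogen) counts +1, each bond to a less electronegative atom (H, metal, B, Si) counts −1, and each C–C bond counts 0. Tallying each carbon:
C1: 1C, 2H, 1Br → 0 − 2 + 1 = -1
C2: 2C, 1O, 1Cl → 0 + 1 + 1 = +2
C3: 2C, 1H, 1O → 0 − 1 + 1 = 0
C4: 1C, 2N, 1Cl → 0 + 2 + 1 = +3
The lowest value is -1.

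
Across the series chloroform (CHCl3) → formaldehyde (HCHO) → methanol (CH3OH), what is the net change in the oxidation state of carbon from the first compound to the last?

Carbon oxidation states along the series — chloroform: +2, formaldehyde: 0, methanol: -2.
Net change = -2 − (+2) = -4.

-4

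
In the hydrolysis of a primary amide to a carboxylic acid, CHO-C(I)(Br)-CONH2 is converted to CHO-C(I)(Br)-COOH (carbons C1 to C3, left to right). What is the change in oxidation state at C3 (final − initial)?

0

Before: C3 has 1 bond to C, 2 bonds to O, 1 bond to N → oxidation state +3.
After: C3 has 1 bond to C, 3 bonds to O → oxidation state +3.
Δ = +3 − (+3) = 0, so no net redox change at C3.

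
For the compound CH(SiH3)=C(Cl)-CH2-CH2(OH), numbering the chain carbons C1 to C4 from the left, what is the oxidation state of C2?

Bonds to more-electronegative neighbours contribute +1 each, bonds to H or metals contribute −1 each, and C–C bonds contribute 0.
C2 has a double bond to C (2×0 = 0), one bond to C (0), one bond to Cl (+1).
Oxidation state = 0 + 0 + 1 = +1.

+1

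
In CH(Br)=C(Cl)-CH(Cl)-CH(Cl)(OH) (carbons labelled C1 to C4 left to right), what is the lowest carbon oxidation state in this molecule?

0

Bonds to more-electronegative neighbours contribute +1 each, bonds to H or metals contribute −1 each, and C–C bonds contribute 0. Tallying each carbon:
C1: 2C, 1H, 1Br → 0 − 1 + 1 = 0
C2: 3C, 1Cl → 0 + 1 = +1
C3: 2C, 1H, 1Cl → 0 − 1 + 1 = 0
C4: 1C, 1H, 1O, 1Cl → 0 − 1 + 1 + 1 = +1
The lowest value is 0.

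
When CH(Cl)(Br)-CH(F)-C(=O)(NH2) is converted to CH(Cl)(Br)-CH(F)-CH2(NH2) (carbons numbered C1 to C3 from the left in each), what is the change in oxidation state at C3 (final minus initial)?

Before: C3 has 1 bond to C, 2 bonds to O, 1 bond to N → oxidation state +3.
After: C3 has 1 bond to C, 2 bonds to H, 1 bond to N → oxidation state -1.
Δ = -1 − (+3) = -4, so this is a reduction at C3.

-4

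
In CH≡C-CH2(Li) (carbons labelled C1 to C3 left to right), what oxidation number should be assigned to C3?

C3 has one bond to C (0), one bond to H (-1), one bond to H (-1), one bond to Li (-1).
Oxidation state = 0 − 1 − 1 − 1 = -3.

-3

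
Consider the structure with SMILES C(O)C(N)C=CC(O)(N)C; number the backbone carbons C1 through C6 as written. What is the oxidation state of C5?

Each bond to a more electronegative atom (O, N, halogen) counts +1, each bond to a less electronegative atom (H, metal, B, Si) counts −1, and each C–C bond counts 0.
C5 has one bond to C (0), one bond to C (0), one bond to O (+1), one bond to N (+1).
Oxidation state = 0 + 0 + 1 + 1 = +2.

+2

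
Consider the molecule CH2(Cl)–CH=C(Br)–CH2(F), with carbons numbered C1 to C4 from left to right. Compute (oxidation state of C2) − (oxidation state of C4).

0

C2: 3C, 1H → 0 − 1 = -1
C4: 1C, 2H, 1F → 0 − 2 + 1 = -1
Difference: -1 − (-1) = 0.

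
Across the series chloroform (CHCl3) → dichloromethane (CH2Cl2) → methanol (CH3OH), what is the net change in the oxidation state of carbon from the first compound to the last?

-4

Carbon oxidation states along the series — chloroform: +2, dichloromethane: 0, methanol: -2.
Net change = -2 − (+2) = -4.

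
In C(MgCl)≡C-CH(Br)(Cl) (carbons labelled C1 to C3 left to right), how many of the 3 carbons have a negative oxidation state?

Bonds to more-electronegative neighbours contribute +1 each, bonds to H or metals contribute −1 each, and C–C bonds contribute 0. Tallying each carbon:
C1: 3C, 1Mg → 0 − 1 = -1
C2: 4C → 0 = 0
C3: 1C, 1H, 1Cl, 1Br → 0 − 1 + 1 + 1 = +1
1 carbon (C1) meets the condition.

1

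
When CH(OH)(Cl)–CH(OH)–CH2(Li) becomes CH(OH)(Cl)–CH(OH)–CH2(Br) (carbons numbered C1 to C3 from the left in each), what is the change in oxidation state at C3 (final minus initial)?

+2

Before: C3 has 1 bond to C, 2 bonds to H, 1 bond to Li → oxidation state -3.
After: C3 has 1 bond to C, 2 bonds to H, 1 bond to Br → oxidation state -1.
Δ = -1 − (-3) = +2, so this is an oxidation at C3.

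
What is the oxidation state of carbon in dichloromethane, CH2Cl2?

0

The carbon has one bond to H (-1), one bond to H (-1), one bond to Cl (+1), one bond to Cl (+1).
Oxidation state = -1 − 1 + 1 + 1 = 0.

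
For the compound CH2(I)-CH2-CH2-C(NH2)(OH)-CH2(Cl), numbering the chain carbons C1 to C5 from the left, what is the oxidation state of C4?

C4 has one bond to C (0), one bond to C (0), one bond to N (+1), one bond to O (+1).
Oxidation state = 0 + 0 + 1 + 1 = +2.

+2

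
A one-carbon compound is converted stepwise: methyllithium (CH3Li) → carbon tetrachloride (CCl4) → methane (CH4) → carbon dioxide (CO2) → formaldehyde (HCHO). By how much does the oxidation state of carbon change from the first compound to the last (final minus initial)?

+4

Carbon oxidation states along the series — methyllithium: -4, carbon tetrachloride: +4, methane: -4, carbon dioxide: +4, formaldehyde: 0.
Net change = 0 − (-4) = +4.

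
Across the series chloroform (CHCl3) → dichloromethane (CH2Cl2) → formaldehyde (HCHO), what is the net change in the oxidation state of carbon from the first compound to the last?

-2

Carbon oxidation states along the series — chloroform: +2, dichloromethane: 0, formaldehyde: 0.
Net change = 0 − (+2) = -2.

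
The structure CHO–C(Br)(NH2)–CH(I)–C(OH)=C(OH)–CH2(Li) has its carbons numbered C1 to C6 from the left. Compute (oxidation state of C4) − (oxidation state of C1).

0

C4: 3C, 1O → 0 + 1 = +1
C1: 1C, 1H, 2O → 0 − 1 + 2 = +1
Difference: +1 − (+1) = 0.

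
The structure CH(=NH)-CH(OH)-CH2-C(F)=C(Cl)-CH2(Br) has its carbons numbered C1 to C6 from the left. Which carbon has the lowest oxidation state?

Tallying each carbon's bonds:
C1: 1C, 1H, 2N → 0 − 1 + 2 = +1
C2: 2C, 1H, 1O → 0 − 1 + 1 = 0
C3: 2C, 2H → 0 − 2 = -2
C4: 3C, 1F → 0 + 1 = +1
C5: 3C, 1Cl → 0 + 1 = +1
C6: 1C, 2H, 1Br → 0 − 2 + 1 = -1
The most reduced carbon is C3 at -2.

C3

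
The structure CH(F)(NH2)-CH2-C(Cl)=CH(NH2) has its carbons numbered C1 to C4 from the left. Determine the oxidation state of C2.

Assign +1 per bond to O/N/halogen, −1 per bond to H or an electropositive element, and 0 per bond to carbon.
C2 has one bond to C (0), one bond to C (0), one bond to H (-1), one bond to H (-1).
Oxidation state = 0 + 0 − 1 − 1 = -2.

-2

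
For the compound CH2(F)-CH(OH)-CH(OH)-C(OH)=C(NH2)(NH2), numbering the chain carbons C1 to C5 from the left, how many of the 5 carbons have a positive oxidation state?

Tallying each carbon's bonds:
C1: 1C, 2H, 1F → 0 − 2 + 1 = -1
C2: 2C, 1H, 1O → 0 − 1 + 1 = 0
C3: 2C, 1H, 1O → 0 − 1 + 1 = 0
C4: 3C, 1O → 0 + 1 = +1
C5: 2C, 2N → 0 + 2 = +2
2 carbons (C4, C5) meet the condition.

2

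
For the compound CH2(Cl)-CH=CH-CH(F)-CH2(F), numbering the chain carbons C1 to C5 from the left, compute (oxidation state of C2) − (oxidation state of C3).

C2: 3C, 1H → 0 − 1 = -1
C3: 3C, 1H → 0 − 1 = -1
Difference: -1 − (-1) = 0.

0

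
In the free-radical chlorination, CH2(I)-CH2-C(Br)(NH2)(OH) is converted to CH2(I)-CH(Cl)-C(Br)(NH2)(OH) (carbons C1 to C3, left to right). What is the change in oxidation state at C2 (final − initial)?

+2

Before: C2 has 2 bonds to C, 2 bonds to H → oxidation state -2.
After: C2 has 2 bonds to C, 1 bond to H, 1 bond to Cl → oxidation state 0.
Δ = 0 − (-2) = +2, so this is an oxidation at C2.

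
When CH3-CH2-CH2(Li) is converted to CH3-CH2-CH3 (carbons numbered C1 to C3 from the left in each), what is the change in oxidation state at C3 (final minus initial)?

0

Before: C3 has 1 bond to C, 2 bonds to H, 1 bond to Li → oxidation state -3.
After: C3 has 1 bond to C, 3 bonds to H → oxidation state -3.
Δ = -3 − (-3) = 0, so no net redox change at C3.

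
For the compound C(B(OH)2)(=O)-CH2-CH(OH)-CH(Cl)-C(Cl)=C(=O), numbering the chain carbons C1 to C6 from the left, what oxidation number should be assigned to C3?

C3 has one bond to C (0), one bond to C (0), one bond to O (+1), one bond to H (-1).
Oxidation state = 0 + 0 + 1 − 1 = 0.

0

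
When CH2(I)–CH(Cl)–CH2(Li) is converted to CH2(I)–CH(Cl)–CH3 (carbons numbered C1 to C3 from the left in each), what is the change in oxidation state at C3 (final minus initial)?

Before: C3 has 1 bond to C, 2 bonds to H, 1 bond to Li → oxidation state -3.
After: C3 has 1 bond to C, 3 bonds to H → oxidation state -3.
Δ = -3 − (-3) = 0, so no net redox change at C3.

0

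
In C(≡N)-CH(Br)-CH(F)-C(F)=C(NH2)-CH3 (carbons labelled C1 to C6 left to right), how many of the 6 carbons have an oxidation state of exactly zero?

Tallying each carbon's bonds:
C1: 1C, 3N → 0 + 3 = +3
C2: 2C, 1H, 1Br → 0 − 1 + 1 = 0
C3: 2C, 1H, 1F → 0 − 1 + 1 = 0
C4: 3C, 1F → 0 + 1 = +1
C5: 3C, 1N → 0 + 1 = +1
C6: 1C, 3H → 0 − 3 = -3
2 carbons (C2, C3) meet the condition.

2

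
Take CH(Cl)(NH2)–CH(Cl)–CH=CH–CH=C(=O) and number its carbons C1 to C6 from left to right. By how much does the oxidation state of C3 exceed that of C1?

-2

C3: 3C, 1H → 0 − 1 = -1
C1: 1C, 1H, 1N, 1Cl → 0 − 1 + 1 + 1 = +1
Difference: -1 − (+1) = -2.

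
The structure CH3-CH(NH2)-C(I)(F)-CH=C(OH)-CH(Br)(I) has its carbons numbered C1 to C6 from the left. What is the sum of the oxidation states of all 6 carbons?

Each bond to a more electronegative atom (O, N, halogen) counts +1, each bond to a less electronegative atom (H, metal, B, Si) counts −1, and each C–C bond counts 0. Tallying each carbon:
C1: 1C, 3H → 0 − 3 = -3
C2: 2C, 1H, 1N → 0 − 1 + 1 = 0
C3: 2C, 1F, 1I → 0 + 1 + 1 = +2
C4: 3C, 1H → 0 − 1 = -1
C5: 3C, 1O → 0 + 1 = +1
C6: 1C, 1H, 1Br, 1I → 0 − 1 + 1 + 1 = +1
Sum = -3 + 0 + 2 − 1 + 1 + 1 = 0.

0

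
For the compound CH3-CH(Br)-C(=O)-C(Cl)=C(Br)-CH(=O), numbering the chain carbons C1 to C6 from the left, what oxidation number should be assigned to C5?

Assign +1 per bond to O/N/halogen, −1 per bond to H or an electropositive element, and 0 per bond to carbon.
C5 has a double bond to C (2×0 = 0), one bond to C (0), one bond to Br (+1).
Oxidation state = 0 + 0 + 1 = +1.

+1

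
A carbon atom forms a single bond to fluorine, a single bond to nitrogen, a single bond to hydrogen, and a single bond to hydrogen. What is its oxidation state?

Each bond to a more electronegative atom (O, N, halogen) counts +1, each bond to a less electronegative atom (H, metal, B, Si) counts −1, and each C–C bond counts 0.
The carbon has one bond to H (-1), one bond to H (-1), one bond to F (+1), one bond to N (+1).
Oxidation state = -1 − 1 + 1 + 1 = 0.

0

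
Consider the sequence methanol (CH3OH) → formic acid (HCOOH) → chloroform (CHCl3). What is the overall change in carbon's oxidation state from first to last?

Carbon oxidation states along the series — methanol: -2, formic acid: +2, chloroform: +2.
Net change = +2 − (-2) = +4.

+4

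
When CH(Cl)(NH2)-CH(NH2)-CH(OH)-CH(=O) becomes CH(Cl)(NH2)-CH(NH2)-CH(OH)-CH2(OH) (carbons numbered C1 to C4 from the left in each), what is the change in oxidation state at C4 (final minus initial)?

-2

Before: C4 has 1 bond to C, 1 bond to H, 2 bonds to O → oxidation state +1.
After: C4 has 1 bond to C, 2 bonds to H, 1 bond to O → oxidation state -1.
Δ = -1 − (+1) = -2, so this is a reduction at C4.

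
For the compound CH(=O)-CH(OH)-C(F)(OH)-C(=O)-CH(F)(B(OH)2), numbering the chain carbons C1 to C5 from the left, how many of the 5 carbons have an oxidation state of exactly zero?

Assign +1 per bond to O/N/halogen, −1 per bond to H or an electropositive element, and 0 per bond to carbon. Tallying each carbon:
C1: 1C, 1H, 2O → 0 − 1 + 2 = +1
C2: 2C, 1H, 1O → 0 − 1 + 1 = 0
C3: 2C, 1O, 1F → 0 + 1 + 1 = +2
C4: 2C, 2O → 0 + 2 = +2
C5: 1C, 1H, 1F, 1B → 0 − 1 + 1 − 1 = -1
1 carbon (C2) meets the condition.

1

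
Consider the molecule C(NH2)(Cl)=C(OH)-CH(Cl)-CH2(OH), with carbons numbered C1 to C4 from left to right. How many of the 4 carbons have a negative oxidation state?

Each bond to a more electronegative atom (O, N, halogen) counts +1, each bond to a less electronegative atom (H, metal, B, Si) counts −1, and each C–C bond counts 0. Tallying each carbon:
C1: 2C, 1N, 1Cl → 0 + 1 + 1 = +2
C2: 3C, 1O → 0 + 1 = +1
C3: 2C, 1H, 1Cl → 0 − 1 + 1 = 0
C4: 1C, 2H, 1O → 0 − 2 + 1 = -1
1 carbon (C4) meets the condition.

1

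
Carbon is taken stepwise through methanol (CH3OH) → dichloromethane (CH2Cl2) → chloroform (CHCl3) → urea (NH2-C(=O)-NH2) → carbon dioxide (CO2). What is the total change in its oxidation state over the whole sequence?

+6

Carbon oxidation states along the series — methanol: -2, dichloromethane: 0, chloroform: +2, urea: +4, carbon dioxide: +4.
Net change = +4 − (-2) = +6.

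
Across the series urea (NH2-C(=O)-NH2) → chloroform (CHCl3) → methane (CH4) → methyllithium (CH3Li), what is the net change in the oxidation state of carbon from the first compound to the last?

-8

Carbon oxidation states along the series — urea: +4, chloroform: +2, methane: -4, methyllithium: -4.
Net change = -4 − (+4) = -8.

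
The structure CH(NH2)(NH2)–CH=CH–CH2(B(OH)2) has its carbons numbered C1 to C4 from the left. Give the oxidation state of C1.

+1

Each bond to a more electronegative atom (O, N, halogen) counts +1, each bond to a less electronegative atom (H, metal, B, Si) counts −1, and each C–C bond counts 0.
C1 has one bond to C (0), one bond to N (+1), one bond to H (-1), one bond to N (+1).
Oxidation state = 0 + 1 − 1 + 1 = +1.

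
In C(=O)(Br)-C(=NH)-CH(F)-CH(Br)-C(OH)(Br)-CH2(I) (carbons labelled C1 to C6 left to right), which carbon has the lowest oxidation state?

C6

Tallying each carbon's bonds:
C1: 1C, 2O, 1Br → 0 + 2 + 1 = +3
C2: 2C, 2N → 0 + 2 = +2
C3: 2C, 1H, 1F → 0 − 1 + 1 = 0
C4: 2C, 1H, 1Br → 0 − 1 + 1 = 0
C5: 2C, 1O, 1Br → 0 + 1 + 1 = +2
C6: 1C, 2H, 1I → 0 − 2 + 1 = -1
The most reduced carbon is C6 at -1.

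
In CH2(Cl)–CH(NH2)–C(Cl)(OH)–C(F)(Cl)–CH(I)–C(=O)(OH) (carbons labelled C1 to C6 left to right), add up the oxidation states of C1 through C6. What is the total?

Assign +1 per bond to O/N/halogen, −1 per bond to H or an electropositive element, and 0 per bond to carbon. Tallying each carbon:
C1: 1C, 2H, 1Cl → 0 − 2 + 1 = -1
C2: 2C, 1H, 1N → 0 − 1 + 1 = 0
C3: 2C, 1O, 1Cl → 0 + 1 + 1 = +2
C4: 2C, 1F, 1Cl → 0 + 1 + 1 = +2
C5: 2C, 1H, 1I → 0 − 1 + 1 = 0
C6: 1C, 3O → 0 + 3 = +3
Sum = -1 + 0 + 2 + 2 + 0 + 3 = +6.

+6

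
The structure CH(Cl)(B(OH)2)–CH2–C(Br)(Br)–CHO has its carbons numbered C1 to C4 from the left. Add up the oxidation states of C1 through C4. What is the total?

Each bond to a more electronegative atom (O, N, halogen) counts +1, each bond to a less electronegative atom (H, metal, B, Si) counts −1, and each C–C bond counts 0. Tallying each carbon:
C1: 1C, 1H, 1Cl, 1B → 0 − 1 + 1 − 1 = -1
C2: 2C, 2H → 0 − 2 = -2
C3: 2C, 2Br → 0 + 2 = +2
C4: 1C, 1H, 2O → 0 − 1 + 2 = +1
Sum = -1 − 2 + 2 + 1 = 0.

0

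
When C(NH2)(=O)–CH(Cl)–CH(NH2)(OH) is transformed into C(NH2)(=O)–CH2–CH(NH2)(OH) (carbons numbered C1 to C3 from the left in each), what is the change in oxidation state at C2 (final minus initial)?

-2

Before: C2 has 2 bonds to C, 1 bond to H, 1 bond to Cl → oxidation state 0.
After: C2 has 2 bonds to C, 2 bonds to H → oxidation state -2.
Δ = -2 − (0) = -2, so this is a reduction at C2.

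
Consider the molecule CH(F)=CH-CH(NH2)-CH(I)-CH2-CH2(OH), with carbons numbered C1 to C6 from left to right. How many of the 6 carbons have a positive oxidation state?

Tallying each carbon's bonds:
C1: 2C, 1H, 1F → 0 − 1 + 1 = 0
C2: 3C, 1H → 0 − 1 = -1
C3: 2C, 1H, 1N → 0 − 1 + 1 = 0
C4: 2C, 1H, 1I → 0 − 1 + 1 = 0
C5: 2C, 2H → 0 − 2 = -2
C6: 1C, 2H, 1O → 0 − 2 + 1 = -1
0 carbons meet the condition.

0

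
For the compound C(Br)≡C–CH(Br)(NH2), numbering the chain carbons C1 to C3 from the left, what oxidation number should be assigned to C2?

0

C2 has a triple bond to C (3×0 = 0), one bond to C (0).
Oxidation state = 0 + 0 = 0.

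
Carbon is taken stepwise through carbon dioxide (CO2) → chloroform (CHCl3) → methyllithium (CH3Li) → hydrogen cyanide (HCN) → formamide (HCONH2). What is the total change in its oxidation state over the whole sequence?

-2

Carbon oxidation states along the series — carbon dioxide: +4, chloroform: +2, methyllithium: -4, hydrogen cyanide: +2, formamide: +2.
Net change = +2 − (+4) = -2.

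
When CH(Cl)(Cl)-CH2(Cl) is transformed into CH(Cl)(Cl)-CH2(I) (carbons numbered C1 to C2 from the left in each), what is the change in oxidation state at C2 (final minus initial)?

Before: C2 has 1 bond to C, 2 bonds to H, 1 bond to Cl → oxidation state -1.
After: C2 has 1 bond to C, 2 bonds to H, 1 bond to I → oxidation state -1.
Δ = -1 − (-1) = 0, so no net redox change at C2.

0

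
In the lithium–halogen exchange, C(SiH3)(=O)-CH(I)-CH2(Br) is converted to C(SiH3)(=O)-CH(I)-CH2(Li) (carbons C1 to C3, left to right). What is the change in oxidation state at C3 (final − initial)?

Before: C3 has 1 bond to C, 2 bonds to H, 1 bond to Br → oxidation state -1.
After: C3 has 1 bond to C, 2 bonds to H, 1 bond to Li → oxidation state -3.
Δ = -3 − (-1) = -2, so this is a reduction at C3.

-2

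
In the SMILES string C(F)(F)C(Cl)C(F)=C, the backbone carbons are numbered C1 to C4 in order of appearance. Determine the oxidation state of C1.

Each bond to a more electronegative atom (O, N, halogen) counts +1, each bond to a less electronegative atom (H, metal, B, Si) counts −1, and each C–C bond counts 0.
C1 has one bond to C (0), one bond to F (+1), one bond to F (+1), one bond to H (-1).
Oxidation state = 0 + 1 + 1 − 1 = +1.

+1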